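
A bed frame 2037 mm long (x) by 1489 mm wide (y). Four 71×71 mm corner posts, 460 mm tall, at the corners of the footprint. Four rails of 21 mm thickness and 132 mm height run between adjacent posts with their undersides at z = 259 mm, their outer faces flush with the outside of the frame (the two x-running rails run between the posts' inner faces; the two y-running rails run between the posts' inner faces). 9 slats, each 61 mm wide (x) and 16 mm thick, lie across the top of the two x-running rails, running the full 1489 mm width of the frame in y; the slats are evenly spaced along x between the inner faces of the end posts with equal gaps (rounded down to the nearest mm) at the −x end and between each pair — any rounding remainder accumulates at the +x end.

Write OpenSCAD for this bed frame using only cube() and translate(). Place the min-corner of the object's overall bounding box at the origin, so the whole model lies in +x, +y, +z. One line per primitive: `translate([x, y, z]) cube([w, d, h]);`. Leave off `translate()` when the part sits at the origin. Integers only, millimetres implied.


// slat z = rail_z + rail_h = 259 + 132 = 391
// slat gap = ⌊(1895 − 9·61) / 10⌋ = 134
cube([71, 71, 460]);
translate([0, 1418, 0]) cube([71, 71, 460]);
translate([1966, 0, 0]) cube([71, 71, 460]);
translate([1966, 1418, 0]) cube([71, 71, 460]);
translate([71, 0, 259]) cube([1895, 21, 132]);
translate([71, 1468, 259]) cube([1895, 21, 132]);
translate([0, 71, 259]) cube([21, 1347, 132]);
translate([2016, 71, 259]) cube([21, 1347, 132]);
translate([205, 0, 391]) cube([61, 1489, 16]);
translate([400, 0, 391]) cube([61, 1489, 16]);
translate([595, 0, 391]) cube([61, 1489, 16]);
translate([790, 0, 391]) cube([61, 1489, 16]);
translate([985, 0, 391]) cube([61, 1489, 16]);
translate([1180, 0, 391]) cube([61, 1489, 16]);
translate([1375, 0, 391]) cube([61, 1489, 16]);
translate([1570, 0, 391]) cube([61, 1489, 16]);
translate([1765, 0, 391]) cube([61, 1489, 16]);


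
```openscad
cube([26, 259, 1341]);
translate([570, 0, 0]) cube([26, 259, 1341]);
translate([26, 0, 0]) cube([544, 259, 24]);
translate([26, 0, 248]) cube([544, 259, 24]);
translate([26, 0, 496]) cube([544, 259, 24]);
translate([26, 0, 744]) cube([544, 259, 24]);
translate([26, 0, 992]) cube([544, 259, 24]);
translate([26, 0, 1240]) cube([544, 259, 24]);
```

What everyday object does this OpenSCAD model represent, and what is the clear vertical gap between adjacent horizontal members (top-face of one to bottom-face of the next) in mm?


A bookshelf. The clear shelf gap is 224 mm.

Two tall side panels with 6 horizontal boards between them — a bookshelf. The first two shelf undersides are at z = 0 and z = 248; with shelf thickness 24, the clear gap is 248 − 0 − 24 = 224 mm.


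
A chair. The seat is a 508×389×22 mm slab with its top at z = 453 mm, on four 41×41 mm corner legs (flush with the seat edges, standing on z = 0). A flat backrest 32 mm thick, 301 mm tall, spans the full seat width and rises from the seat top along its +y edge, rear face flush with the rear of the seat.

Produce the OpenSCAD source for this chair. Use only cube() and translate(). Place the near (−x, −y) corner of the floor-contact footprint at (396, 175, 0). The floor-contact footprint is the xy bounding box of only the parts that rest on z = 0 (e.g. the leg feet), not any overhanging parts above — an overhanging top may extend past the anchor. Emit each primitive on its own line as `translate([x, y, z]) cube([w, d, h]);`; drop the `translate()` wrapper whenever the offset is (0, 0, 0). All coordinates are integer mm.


// leg_h = 453 - 22 = 431
translate([396, 175, 431]) cube([508, 389, 22]);
translate([396, 175, 0]) cube([41, 41, 431]);
translate([863, 175, 0]) cube([41, 41, 431]);
translate([396, 523, 0]) cube([41, 41, 431]);
translate([863, 523, 0]) cube([41, 41, 431]);
translate([396, 532, 453]) cube([508, 32, 301]);


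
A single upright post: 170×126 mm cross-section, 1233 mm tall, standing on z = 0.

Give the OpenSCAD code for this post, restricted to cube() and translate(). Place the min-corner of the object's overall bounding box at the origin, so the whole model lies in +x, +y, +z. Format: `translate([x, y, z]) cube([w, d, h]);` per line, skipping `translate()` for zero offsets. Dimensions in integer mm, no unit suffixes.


cube([170, 126, 1233]);


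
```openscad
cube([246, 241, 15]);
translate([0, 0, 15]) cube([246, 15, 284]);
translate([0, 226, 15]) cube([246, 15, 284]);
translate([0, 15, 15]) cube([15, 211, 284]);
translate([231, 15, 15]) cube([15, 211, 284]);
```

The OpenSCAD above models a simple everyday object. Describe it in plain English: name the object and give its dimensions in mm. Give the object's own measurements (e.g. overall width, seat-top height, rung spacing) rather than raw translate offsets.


An open-topped rectangular box: outside dimensions 246×241×299 mm, with a uniform wall and base thickness of 15 mm. The base is a full 246×241 slab on the floor; four walls sit on top of the base. The front and back walls (the −y and +y sides) span the full width; the two side walls fit between them.


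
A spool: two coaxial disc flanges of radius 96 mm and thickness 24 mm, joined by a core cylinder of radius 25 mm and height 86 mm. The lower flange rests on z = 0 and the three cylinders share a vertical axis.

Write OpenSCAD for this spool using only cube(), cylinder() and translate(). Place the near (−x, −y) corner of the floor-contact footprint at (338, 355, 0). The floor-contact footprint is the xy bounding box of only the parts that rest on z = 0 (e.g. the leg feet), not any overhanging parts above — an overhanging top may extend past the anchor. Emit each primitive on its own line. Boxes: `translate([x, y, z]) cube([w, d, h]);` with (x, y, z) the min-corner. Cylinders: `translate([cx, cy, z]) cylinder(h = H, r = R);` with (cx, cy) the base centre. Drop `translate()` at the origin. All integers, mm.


translate([434, 451, 0]) cylinder(h = 24, r = 96);
translate([434, 451, 24]) cylinder(h = 86, r = 25);
translate([434, 451, 110]) cylinder(h = 24, r = 96);


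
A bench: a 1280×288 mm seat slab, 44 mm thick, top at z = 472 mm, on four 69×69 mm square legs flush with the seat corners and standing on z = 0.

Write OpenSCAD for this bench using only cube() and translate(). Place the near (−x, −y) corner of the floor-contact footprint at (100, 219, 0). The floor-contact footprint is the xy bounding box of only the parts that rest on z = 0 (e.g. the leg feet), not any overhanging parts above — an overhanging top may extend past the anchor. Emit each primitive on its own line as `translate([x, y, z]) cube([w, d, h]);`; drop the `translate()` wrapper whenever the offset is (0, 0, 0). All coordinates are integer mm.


// leg_h = 472 − 44 = 428
translate([100, 219, 428]) cube([1280, 288, 44]);
translate([100, 219, 0]) cube([69, 69, 428]);
translate([100, 438, 0]) cube([69, 69, 428]);
translate([1311, 219, 0]) cube([69, 69, 428]);
translate([1311, 438, 0]) cube([69, 69, 428]);


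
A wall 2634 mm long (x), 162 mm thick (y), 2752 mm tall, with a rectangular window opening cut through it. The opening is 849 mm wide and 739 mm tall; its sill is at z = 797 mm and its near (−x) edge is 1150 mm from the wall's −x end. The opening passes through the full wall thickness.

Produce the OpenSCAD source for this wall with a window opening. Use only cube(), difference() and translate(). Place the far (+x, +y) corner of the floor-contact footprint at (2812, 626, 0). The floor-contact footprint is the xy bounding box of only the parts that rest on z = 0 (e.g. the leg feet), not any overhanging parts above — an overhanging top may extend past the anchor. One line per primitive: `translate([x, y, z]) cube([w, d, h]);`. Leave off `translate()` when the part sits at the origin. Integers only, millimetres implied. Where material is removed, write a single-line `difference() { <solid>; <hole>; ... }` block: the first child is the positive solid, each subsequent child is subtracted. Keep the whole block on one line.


difference() { translate([178, 464, 0]) cube([2634, 162, 2752]); translate([1328, 464, 797]) cube([849, 162, 739]); }


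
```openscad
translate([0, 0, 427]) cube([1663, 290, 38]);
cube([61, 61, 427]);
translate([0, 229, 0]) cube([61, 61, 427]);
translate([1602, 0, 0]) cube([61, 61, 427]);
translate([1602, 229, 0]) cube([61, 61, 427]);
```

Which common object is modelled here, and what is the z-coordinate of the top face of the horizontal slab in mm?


A bench. The seat-top height is 465 mm.

A long slab on four corner posts — a bench. The slab sits at z = 427 with thickness 38, so the top is 427 + 38 = 465 mm.


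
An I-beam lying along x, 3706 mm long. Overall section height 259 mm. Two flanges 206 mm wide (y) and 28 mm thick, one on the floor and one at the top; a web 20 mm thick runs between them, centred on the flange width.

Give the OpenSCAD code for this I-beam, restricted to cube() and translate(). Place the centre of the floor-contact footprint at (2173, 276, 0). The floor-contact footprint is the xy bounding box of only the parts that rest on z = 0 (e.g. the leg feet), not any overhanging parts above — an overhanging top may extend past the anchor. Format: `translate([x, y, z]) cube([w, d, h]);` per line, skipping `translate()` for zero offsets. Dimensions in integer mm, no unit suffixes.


translate([320, 173, 0]) cube([3706, 206, 28]);
translate([320, 266, 28]) cube([3706, 20, 203]);
translate([320, 173, 231]) cube([3706, 206, 28]);


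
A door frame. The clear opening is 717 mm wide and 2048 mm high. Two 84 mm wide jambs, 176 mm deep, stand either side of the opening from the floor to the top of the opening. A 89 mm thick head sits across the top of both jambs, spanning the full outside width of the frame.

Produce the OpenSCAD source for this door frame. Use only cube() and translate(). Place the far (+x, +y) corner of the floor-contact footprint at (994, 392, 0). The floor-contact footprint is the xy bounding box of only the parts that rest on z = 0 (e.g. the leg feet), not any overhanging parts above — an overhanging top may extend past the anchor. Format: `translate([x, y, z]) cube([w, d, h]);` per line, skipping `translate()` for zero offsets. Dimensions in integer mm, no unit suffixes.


translate([109, 216, 0]) cube([84, 176, 2048]);
translate([910, 216, 0]) cube([84, 176, 2048]);
translate([109, 216, 2048]) cube([885, 176, 89]);


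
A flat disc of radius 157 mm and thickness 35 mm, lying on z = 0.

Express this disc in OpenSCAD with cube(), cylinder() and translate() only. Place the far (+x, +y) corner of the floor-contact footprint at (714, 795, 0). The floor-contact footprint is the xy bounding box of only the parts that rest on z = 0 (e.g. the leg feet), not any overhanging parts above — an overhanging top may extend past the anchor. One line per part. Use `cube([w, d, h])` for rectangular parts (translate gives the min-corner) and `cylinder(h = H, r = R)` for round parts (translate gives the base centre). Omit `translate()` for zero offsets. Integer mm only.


translate([557, 638, 0]) cylinder(h = 35, r = 157);


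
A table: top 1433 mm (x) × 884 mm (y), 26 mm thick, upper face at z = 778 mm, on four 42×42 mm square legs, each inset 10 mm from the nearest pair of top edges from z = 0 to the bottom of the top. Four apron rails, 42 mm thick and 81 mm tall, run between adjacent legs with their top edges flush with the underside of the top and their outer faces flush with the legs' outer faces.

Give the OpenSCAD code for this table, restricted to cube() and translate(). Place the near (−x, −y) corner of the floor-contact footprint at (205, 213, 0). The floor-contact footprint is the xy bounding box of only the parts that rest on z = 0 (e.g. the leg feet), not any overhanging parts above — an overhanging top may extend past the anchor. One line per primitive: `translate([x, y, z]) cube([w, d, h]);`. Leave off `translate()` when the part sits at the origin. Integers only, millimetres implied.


translate([195, 203, 752]) cube([1433, 884, 26]);
translate([205, 213, 0]) cube([42, 42, 752]);
translate([1576, 213, 0]) cube([42, 42, 752]);
translate([205, 1035, 0]) cube([42, 42, 752]);
translate([1576, 1035, 0]) cube([42, 42, 752]);
translate([247, 213, 671]) cube([1329, 42, 81]);
translate([247, 1035, 671]) cube([1329, 42, 81]);
translate([205, 255, 671]) cube([42, 780, 81]);
translate([1576, 255, 671]) cube([42, 780, 81]);


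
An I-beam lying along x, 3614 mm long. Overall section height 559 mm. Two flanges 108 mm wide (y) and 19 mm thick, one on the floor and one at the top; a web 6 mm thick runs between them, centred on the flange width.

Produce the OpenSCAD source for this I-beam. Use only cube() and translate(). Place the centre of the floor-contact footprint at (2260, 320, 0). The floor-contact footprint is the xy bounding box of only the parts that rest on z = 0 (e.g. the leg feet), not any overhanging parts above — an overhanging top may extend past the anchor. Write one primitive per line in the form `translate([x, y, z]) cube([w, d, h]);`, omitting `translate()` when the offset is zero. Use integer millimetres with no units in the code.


translate([453, 266, 0]) cube([3614, 108, 19]);
translate([453, 317, 19]) cube([3614, 6, 521]);
translate([453, 266, 540]) cube([3614, 108, 19]);


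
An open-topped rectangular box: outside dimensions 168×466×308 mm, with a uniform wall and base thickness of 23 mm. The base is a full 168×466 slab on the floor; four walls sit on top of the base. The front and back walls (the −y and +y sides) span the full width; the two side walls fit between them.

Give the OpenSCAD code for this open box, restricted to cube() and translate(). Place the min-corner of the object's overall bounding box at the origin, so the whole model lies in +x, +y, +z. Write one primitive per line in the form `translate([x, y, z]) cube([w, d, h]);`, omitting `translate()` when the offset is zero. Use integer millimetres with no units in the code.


cube([168, 466, 23]);
translate([0, 0, 23]) cube([168, 23, 285]);
translate([0, 443, 23]) cube([168, 23, 285]);
translate([0, 23, 23]) cube([23, 420, 285]);
translate([145, 23, 23]) cube([23, 420, 285]);


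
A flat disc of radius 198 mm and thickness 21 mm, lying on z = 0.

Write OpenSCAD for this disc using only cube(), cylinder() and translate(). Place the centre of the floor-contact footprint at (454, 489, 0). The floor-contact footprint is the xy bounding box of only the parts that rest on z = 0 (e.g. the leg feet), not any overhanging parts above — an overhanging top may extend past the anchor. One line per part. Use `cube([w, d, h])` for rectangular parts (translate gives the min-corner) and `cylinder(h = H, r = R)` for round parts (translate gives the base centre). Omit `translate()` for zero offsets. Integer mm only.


translate([454, 489, 0]) cylinder(h = 21, r = 198);


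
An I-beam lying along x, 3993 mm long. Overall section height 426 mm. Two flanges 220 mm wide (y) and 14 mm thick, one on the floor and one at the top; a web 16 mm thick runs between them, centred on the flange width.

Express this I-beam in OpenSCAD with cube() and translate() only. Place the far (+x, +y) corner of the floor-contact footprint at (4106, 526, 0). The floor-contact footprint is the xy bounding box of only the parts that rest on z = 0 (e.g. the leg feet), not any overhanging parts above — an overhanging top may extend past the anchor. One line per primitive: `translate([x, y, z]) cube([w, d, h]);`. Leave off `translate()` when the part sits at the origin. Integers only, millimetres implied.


translate([113, 306, 0]) cube([3993, 220, 14]);
translate([113, 408, 14]) cube([3993, 16, 398]);
translate([113, 306, 412]) cube([3993, 220, 14]);


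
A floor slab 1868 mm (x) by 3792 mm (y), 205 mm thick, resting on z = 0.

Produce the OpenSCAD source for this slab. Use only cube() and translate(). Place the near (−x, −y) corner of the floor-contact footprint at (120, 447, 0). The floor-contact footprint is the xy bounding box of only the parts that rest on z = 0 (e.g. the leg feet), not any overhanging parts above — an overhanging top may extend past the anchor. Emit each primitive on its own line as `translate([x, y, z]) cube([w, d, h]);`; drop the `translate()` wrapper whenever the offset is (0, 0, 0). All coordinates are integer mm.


translate([120, 447, 0]) cube([1868, 3792, 205]);


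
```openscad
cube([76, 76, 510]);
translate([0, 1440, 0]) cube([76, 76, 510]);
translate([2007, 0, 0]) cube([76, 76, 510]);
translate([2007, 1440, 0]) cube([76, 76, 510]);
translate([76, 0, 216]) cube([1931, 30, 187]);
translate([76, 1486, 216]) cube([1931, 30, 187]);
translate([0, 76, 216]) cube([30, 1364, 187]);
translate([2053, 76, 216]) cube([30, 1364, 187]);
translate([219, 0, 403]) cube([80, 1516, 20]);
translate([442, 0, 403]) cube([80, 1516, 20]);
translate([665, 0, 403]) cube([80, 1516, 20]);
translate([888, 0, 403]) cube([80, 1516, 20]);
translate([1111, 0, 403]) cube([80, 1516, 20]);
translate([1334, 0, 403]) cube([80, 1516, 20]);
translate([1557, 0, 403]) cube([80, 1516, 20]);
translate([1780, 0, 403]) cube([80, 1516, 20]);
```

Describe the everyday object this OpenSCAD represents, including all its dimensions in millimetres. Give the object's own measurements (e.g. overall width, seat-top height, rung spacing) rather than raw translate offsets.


A bed frame 2083 mm long (x) by 1516 mm wide (y). Four 76×76 mm corner posts, 510 mm tall, at the corners of the footprint. Four rails of 30 mm thickness and 187 mm height run between adjacent posts with their undersides at z = 216 mm, their outer faces flush with the outside of the frame (the two x-running rails run between the posts' inner faces; the two y-running rails run between the posts' inner faces). 8 slats, each 80 mm wide (x) and 20 mm thick, lie across the top of the two x-running rails, running the full 1516 mm width of the frame in y; along x they sit between the end posts with a 143 mm gap after the −x posts and between neighbouring slats, leaving 147 mm before the +x posts.


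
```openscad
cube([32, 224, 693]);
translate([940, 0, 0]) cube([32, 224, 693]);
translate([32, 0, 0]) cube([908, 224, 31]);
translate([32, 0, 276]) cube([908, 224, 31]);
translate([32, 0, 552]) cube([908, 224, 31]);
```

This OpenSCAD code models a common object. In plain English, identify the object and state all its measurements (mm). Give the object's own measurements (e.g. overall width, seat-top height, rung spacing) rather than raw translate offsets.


An open bookshelf. Two side panels, each 32 mm thick, 224 mm deep and 693 mm tall, stand 972 mm apart (outside-to-outside). Between them sit 3 shelves, each 31 mm thick and 224 mm deep, spanning the full gap between the sides. The bottom shelf rests on the floor (its underside at z = 0) and the clear gap between one shelf's top and the next shelf's underside is 245 mm.


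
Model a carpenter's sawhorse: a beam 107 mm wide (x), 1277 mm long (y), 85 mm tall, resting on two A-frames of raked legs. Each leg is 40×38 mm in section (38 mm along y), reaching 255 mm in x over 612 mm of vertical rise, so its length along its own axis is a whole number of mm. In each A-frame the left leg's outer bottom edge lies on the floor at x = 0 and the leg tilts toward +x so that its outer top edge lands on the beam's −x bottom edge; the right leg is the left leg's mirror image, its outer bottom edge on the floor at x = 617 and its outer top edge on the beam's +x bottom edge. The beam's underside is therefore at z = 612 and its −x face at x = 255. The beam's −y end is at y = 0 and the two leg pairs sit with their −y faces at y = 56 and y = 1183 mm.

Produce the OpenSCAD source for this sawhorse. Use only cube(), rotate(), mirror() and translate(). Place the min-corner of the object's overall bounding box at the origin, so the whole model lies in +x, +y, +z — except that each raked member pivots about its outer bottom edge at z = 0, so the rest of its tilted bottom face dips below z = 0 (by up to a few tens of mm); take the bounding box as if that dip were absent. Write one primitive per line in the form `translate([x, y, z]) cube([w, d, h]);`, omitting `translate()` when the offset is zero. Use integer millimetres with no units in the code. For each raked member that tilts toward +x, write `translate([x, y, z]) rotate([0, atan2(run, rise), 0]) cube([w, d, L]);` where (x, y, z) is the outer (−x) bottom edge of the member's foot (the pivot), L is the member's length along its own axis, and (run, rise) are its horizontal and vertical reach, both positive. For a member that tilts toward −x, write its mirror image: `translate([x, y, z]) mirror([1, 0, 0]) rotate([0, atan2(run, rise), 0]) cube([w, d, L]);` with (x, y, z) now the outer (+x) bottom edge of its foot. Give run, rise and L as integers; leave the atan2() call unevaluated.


translate([255, 0, 612]) cube([107, 1277, 85]);
translate([0, 56, 0]) rotate([0, atan2(255, 612), 0]) cube([40, 38, 663]);
translate([617, 56, 0]) mirror([1, 0, 0]) rotate([0, atan2(255, 612), 0]) cube([40, 38, 663]);
translate([0, 1183, 0]) rotate([0, atan2(255, 612), 0]) cube([40, 38, 663]);
translate([617, 1183, 0]) mirror([1, 0, 0]) rotate([0, atan2(255, 612), 0]) cube([40, 38, 663]);


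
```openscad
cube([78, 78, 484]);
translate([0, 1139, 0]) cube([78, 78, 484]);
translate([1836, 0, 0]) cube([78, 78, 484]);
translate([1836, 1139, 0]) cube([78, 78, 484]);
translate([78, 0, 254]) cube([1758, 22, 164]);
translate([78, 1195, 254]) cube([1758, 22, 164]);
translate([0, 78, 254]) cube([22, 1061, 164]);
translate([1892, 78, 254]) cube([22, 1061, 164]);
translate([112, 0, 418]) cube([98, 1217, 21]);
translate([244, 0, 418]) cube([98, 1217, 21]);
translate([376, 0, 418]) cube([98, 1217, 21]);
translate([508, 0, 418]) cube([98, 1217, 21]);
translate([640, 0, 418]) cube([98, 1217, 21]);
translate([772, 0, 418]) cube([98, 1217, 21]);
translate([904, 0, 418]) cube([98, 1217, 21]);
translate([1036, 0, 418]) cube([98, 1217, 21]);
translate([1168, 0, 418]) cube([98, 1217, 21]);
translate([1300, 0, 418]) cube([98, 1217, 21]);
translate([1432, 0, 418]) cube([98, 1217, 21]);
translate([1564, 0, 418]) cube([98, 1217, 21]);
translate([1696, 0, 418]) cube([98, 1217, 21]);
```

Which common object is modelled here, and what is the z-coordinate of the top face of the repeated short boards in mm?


A bed frame. The slat-top height is 439 mm.

Four posts, four rails, and a row of slats — a bed frame. Slats sit on the rails at z = 254 + 164 = 418; with slat thickness 21, the top is 439 mm.


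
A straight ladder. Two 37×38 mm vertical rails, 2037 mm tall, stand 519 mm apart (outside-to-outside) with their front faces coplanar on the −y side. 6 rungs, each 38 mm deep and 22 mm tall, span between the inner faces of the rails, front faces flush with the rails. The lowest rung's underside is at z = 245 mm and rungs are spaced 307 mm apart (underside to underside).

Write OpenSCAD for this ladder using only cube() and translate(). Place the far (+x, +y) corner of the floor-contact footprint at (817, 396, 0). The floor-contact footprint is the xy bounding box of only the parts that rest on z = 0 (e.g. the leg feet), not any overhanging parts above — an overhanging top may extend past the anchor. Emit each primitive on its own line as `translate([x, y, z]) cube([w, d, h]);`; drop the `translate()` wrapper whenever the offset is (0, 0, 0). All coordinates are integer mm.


translate([298, 358, 0]) cube([37, 38, 2037]);
translate([780, 358, 0]) cube([37, 38, 2037]);
translate([335, 358, 245]) cube([445, 38, 22]);
translate([335, 358, 552]) cube([445, 38, 22]);
translate([335, 358, 859]) cube([445, 38, 22]);
translate([335, 358, 1166]) cube([445, 38, 22]);
translate([335, 358, 1473]) cube([445, 38, 22]);
translate([335, 358, 1780]) cube([445, 38, 22]);


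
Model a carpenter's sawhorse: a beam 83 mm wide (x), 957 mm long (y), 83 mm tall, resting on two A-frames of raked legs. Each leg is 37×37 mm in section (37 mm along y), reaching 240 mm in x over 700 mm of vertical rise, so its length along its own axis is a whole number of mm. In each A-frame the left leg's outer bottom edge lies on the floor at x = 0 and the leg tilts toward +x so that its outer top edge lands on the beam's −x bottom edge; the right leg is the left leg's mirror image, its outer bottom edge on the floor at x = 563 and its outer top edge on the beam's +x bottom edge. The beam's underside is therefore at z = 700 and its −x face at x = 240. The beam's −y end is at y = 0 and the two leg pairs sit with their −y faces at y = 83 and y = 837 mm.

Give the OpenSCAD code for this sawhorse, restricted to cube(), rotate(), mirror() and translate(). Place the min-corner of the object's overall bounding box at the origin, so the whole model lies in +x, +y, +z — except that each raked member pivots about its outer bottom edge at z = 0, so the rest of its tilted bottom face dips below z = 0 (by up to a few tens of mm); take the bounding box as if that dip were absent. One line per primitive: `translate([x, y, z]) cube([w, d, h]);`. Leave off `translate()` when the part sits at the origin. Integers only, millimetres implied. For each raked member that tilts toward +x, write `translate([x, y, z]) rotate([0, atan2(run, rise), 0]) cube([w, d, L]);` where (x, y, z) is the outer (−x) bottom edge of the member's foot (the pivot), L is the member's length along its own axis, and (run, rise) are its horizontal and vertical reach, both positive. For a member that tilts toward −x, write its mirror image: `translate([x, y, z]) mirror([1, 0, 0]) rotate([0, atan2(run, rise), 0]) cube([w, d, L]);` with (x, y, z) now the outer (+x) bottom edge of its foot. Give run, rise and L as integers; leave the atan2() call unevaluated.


translate([240, 0, 700]) cube([83, 957, 83]);
translate([0, 83, 0]) rotate([0, atan2(240, 700), 0]) cube([37, 37, 740]);
translate([563, 83, 0]) mirror([1, 0, 0]) rotate([0, atan2(240, 700), 0]) cube([37, 37, 740]);
translate([0, 837, 0]) rotate([0, atan2(240, 700), 0]) cube([37, 37, 740]);
translate([563, 837, 0]) mirror([1, 0, 0]) rotate([0, atan2(240, 700), 0]) cube([37, 37, 740]);


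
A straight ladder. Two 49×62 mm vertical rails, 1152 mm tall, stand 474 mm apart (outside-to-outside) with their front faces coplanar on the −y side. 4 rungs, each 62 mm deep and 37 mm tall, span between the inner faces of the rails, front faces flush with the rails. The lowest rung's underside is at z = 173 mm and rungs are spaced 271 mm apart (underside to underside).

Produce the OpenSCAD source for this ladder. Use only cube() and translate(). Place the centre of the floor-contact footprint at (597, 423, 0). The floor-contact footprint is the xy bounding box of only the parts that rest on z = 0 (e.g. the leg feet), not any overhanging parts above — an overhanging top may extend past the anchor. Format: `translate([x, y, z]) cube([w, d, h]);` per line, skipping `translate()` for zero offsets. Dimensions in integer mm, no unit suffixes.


translate([360, 392, 0]) cube([49, 62, 1152]);
translate([785, 392, 0]) cube([49, 62, 1152]);
translate([409, 392, 173]) cube([376, 62, 37]);
translate([409, 392, 444]) cube([376, 62, 37]);
translate([409, 392, 715]) cube([376, 62, 37]);
translate([409, 392, 986]) cube([376, 62, 37]);


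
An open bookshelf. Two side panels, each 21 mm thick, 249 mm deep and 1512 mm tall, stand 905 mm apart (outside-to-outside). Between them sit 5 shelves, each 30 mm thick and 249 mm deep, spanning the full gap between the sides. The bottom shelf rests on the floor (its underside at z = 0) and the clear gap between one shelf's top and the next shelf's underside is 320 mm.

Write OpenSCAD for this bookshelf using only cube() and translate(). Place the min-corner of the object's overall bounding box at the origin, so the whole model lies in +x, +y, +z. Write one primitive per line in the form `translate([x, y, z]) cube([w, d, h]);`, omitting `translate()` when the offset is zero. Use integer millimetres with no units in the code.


cube([21, 249, 1512]);
translate([884, 0, 0]) cube([21, 249, 1512]);
translate([21, 0, 0]) cube([863, 249, 30]);
translate([21, 0, 350]) cube([863, 249, 30]);
translate([21, 0, 700]) cube([863, 249, 30]);
translate([21, 0, 1050]) cube([863, 249, 30]);
translate([21, 0, 1400]) cube([863, 249, 30]);


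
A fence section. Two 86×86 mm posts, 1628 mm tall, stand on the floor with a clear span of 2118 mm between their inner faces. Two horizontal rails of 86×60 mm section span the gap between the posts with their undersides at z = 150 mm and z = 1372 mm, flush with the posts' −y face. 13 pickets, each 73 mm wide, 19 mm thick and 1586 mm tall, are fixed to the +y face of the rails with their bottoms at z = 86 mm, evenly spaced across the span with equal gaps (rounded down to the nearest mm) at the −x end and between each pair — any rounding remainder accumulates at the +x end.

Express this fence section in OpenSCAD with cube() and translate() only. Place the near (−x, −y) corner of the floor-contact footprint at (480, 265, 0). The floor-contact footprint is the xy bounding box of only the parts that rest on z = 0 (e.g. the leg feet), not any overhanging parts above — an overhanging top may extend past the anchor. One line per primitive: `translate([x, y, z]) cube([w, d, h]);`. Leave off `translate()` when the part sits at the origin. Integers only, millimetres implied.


translate([480, 265, 0]) cube([86, 86, 1628]);
translate([2684, 265, 0]) cube([86, 86, 1628]);
translate([566, 265, 150]) cube([2118, 86, 60]);
translate([566, 265, 1372]) cube([2118, 86, 60]);
translate([649, 351, 86]) cube([73, 19, 1586]);
translate([805, 351, 86]) cube([73, 19, 1586]);
translate([961, 351, 86]) cube([73, 19, 1586]);
translate([1117, 351, 86]) cube([73, 19, 1586]);
translate([1273, 351, 86]) cube([73, 19, 1586]);
translate([1429, 351, 86]) cube([73, 19, 1586]);
translate([1585, 351, 86]) cube([73, 19, 1586]);
translate([1741, 351, 86]) cube([73, 19, 1586]);
translate([1897, 351, 86]) cube([73, 19, 1586]);
translate([2053, 351, 86]) cube([73, 19, 1586]);
translate([2209, 351, 86]) cube([73, 19, 1586]);
translate([2365, 351, 86]) cube([73, 19, 1586]);
translate([2521, 351, 86]) cube([73, 19, 1586]);


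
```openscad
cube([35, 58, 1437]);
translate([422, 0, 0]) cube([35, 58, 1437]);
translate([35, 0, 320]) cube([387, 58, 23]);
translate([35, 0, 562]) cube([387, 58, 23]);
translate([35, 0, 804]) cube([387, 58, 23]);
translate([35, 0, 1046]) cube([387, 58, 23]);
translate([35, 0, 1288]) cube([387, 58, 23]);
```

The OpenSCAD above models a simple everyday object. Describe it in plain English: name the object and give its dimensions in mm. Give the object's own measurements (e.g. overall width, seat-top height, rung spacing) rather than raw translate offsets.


A straight ladder. Two 35×58 mm vertical rails, 1437 mm tall, stand 457 mm apart (outside-to-outside) with their front faces coplanar on the −y side. 5 rungs, each 58 mm deep and 23 mm tall, span between the inner faces of the rails, front faces flush with the rails. The lowest rung's underside is at z = 320 mm and rungs are spaced 242 mm apart (underside to underside).


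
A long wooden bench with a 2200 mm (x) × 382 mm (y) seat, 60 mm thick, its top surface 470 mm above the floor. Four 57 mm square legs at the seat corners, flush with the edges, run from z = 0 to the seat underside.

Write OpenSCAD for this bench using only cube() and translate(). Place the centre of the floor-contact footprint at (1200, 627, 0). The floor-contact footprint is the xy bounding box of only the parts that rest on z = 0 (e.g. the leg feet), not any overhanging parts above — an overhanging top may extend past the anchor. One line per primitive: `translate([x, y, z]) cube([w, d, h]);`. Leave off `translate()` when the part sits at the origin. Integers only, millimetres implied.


translate([100, 436, 410]) cube([2200, 382, 60]);
translate([100, 436, 0]) cube([57, 57, 410]);
translate([100, 761, 0]) cube([57, 57, 410]);
translate([2243, 436, 0]) cube([57, 57, 410]);
translate([2243, 761, 0]) cube([57, 57, 410]);


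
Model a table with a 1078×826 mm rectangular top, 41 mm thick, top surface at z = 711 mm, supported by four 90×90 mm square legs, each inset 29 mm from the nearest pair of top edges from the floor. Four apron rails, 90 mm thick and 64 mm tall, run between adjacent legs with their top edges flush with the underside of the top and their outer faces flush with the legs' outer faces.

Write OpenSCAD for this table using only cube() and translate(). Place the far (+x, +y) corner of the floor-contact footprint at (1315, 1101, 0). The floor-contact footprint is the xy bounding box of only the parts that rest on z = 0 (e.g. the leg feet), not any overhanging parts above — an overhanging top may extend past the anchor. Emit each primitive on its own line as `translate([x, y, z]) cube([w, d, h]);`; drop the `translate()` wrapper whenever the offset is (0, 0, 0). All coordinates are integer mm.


// leg_h = 711 - 41 = 670
// apron z = 670 - 64 = 606
translate([266, 304, 670]) cube([1078, 826, 41]);
translate([295, 333, 0]) cube([90, 90, 670]);
translate([1225, 333, 0]) cube([90, 90, 670]);
translate([295, 1011, 0]) cube([90, 90, 670]);
translate([1225, 1011, 0]) cube([90, 90, 670]);
translate([385, 333, 606]) cube([840, 90, 64]);
translate([385, 1011, 606]) cube([840, 90, 64]);
translate([295, 423, 606]) cube([90, 588, 64]);
translate([1225, 423, 606]) cube([90, 588, 64]);


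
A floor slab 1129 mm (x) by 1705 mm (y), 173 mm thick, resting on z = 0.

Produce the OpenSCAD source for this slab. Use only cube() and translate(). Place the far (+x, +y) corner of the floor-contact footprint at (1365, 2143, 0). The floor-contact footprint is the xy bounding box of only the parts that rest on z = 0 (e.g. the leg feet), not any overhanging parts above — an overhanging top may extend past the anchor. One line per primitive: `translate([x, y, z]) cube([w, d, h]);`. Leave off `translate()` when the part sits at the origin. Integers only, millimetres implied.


translate([236, 438, 0]) cube([1129, 1705, 173]);


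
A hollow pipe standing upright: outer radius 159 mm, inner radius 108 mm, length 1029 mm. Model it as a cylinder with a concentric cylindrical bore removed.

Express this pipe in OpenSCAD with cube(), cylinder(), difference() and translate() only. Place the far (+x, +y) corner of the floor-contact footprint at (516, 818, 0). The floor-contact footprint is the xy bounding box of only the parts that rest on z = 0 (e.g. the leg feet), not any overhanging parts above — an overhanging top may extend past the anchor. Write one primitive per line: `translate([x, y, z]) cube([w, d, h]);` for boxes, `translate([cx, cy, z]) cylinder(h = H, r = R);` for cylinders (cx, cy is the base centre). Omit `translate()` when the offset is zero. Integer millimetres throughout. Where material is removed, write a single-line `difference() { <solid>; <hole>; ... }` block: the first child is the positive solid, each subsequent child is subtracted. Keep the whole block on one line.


difference() { translate([357, 659, 0]) cylinder(h = 1029, r = 159); translate([357, 659, 0]) cylinder(h = 1029, r = 108); }


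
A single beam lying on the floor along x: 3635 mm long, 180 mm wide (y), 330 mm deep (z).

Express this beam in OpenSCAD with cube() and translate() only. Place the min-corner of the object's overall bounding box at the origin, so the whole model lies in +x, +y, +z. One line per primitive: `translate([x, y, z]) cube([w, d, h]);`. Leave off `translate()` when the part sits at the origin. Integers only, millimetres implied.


cube([3635, 180, 330]);


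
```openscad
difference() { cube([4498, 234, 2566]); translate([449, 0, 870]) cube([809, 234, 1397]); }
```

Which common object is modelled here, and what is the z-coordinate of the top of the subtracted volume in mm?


A wall with a window opening. The window head height is 2267 mm.

A wall with a rectangular opening subtracted — a window. Sill at z = 870, opening 1397 mm tall, so the head is at 870 + 1397 = 2267 mm.


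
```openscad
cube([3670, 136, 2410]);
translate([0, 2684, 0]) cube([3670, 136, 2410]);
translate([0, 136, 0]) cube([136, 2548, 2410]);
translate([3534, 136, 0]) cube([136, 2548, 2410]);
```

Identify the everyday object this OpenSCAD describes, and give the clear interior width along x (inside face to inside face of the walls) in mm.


A house (or room) frame. The interior width is 3398 mm.

Four 2410 mm walls enclosing a rectangle with no floor or roof — a room or house frame. Outside width is 3670 mm and wall thickness is 136 mm, so the interior width is 3670 − 2 × 136 = 3398 mm.


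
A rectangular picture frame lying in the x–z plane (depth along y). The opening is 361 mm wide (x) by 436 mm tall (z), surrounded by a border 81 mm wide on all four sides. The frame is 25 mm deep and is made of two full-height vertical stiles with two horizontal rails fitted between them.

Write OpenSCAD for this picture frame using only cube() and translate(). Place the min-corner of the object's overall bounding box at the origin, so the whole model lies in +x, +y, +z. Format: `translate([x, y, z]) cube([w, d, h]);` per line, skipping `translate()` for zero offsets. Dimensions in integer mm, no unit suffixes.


cube([81, 25, 598]);
translate([442, 0, 0]) cube([81, 25, 598]);
translate([81, 0, 0]) cube([361, 25, 81]);
translate([81, 0, 517]) cube([361, 25, 81]);


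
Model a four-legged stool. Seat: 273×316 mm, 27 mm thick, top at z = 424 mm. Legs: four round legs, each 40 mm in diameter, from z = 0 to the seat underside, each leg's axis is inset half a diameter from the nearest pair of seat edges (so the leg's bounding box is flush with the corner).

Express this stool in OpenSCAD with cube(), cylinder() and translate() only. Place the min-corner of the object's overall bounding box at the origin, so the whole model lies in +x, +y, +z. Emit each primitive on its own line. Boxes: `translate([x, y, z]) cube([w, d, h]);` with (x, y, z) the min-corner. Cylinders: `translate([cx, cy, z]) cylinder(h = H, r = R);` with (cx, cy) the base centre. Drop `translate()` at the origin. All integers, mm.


// leg_h = 424 - 27 = 397
translate([0, 0, 397]) cube([273, 316, 27]);
translate([20, 20, 0]) cylinder(h = 397, r = 20);
translate([253, 20, 0]) cylinder(h = 397, r = 20);
translate([20, 296, 0]) cylinder(h = 397, r = 20);
translate([253, 296, 0]) cylinder(h = 397, r = 20);


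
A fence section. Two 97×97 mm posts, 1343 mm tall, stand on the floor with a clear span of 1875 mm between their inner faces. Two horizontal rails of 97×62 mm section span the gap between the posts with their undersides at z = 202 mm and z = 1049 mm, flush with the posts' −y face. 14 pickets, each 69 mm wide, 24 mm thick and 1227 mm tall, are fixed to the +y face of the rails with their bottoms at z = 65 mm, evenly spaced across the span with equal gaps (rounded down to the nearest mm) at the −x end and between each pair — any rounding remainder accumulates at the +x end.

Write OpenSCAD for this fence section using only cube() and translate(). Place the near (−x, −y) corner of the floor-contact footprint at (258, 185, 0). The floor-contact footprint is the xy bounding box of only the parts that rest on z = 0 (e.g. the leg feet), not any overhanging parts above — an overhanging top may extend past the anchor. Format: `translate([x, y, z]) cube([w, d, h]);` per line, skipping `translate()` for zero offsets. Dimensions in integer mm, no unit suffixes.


translate([258, 185, 0]) cube([97, 97, 1343]);
translate([2230, 185, 0]) cube([97, 97, 1343]);
translate([355, 185, 202]) cube([1875, 97, 62]);
translate([355, 185, 1049]) cube([1875, 97, 62]);
translate([415, 282, 65]) cube([69, 24, 1227]);
translate([544, 282, 65]) cube([69, 24, 1227]);
translate([673, 282, 65]) cube([69, 24, 1227]);
translate([802, 282, 65]) cube([69, 24, 1227]);
translate([931, 282, 65]) cube([69, 24, 1227]);
translate([1060, 282, 65]) cube([69, 24, 1227]);
translate([1189, 282, 65]) cube([69, 24, 1227]);
translate([1318, 282, 65]) cube([69, 24, 1227]);
translate([1447, 282, 65]) cube([69, 24, 1227]);
translate([1576, 282, 65]) cube([69, 24, 1227]);
translate([1705, 282, 65]) cube([69, 24, 1227]);
translate([1834, 282, 65]) cube([69, 24, 1227]);
translate([1963, 282, 65]) cube([69, 24, 1227]);
translate([2092, 282, 65]) cube([69, 24, 1227]);
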